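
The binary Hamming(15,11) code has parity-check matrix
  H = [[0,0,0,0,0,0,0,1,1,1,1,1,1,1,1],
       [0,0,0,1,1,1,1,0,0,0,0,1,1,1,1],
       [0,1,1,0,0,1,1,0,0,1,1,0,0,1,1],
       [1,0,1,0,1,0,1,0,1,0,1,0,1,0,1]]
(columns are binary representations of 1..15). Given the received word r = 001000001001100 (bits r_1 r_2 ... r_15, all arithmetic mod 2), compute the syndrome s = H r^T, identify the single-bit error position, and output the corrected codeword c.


s = (1, 0, 1, 1)^T, error position = 11, corrected codeword c = 001000001011100

Compute s = H r^T mod 2 one row at a time:
  s_1 = 0 + 1 + 0 + 0 + 1 + 1 + 0 + 0 = 3 ≡ 1 (mod 2).
  s_2 = 0 + 0 + 0 + 0 + 1 + 1 + 0 + 0 = 2 ≡ 0 (mod 2).
  s_3 = 0 + 1 + 0 + 0 + 0 + 0 + 0 + 0 = 1 ≡ 1 (mod 2).
  s_4 = 0 + 1 + 0 + 0 + 1 + 0 + 1 + 0 = 3 ≡ 1 (mod 2).
s = (1, 0, 1, 1)^T — this equals column 11 of H (binary 1011), so error is at position 11.
Correct: flip bit 11 of r = 001000001001100 to get c = 001000001011100.


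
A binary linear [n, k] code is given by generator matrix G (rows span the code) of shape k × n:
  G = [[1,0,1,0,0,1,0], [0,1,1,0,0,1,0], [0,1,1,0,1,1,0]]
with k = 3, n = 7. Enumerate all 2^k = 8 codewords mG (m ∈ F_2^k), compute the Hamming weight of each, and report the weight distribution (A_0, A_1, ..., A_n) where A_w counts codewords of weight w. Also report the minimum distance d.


Weight distribution: A_0 = 1, A_1 = 1, A_2 = 1, A_3 = 3, A_4 = 2. Minimum distance d = 1.

Enumerate all 2^3 = 8 messages m ∈ F_2^3.
For each, compute codeword c = mG in F_2^7, then tally its weight.
  m = 000 → c = 0000000, weight = 0.
  m = 100 → c = 1010010, weight = 3.
  m = 010 → c = 0110010, weight = 3.
  m = 110 → c = 1100000, weight = 2.
  m = 001 → c = 0110110, weight = 4.
  m = 101 → c = 1100100, weight = 3.
  m = 011 → c = 0000100, weight = 1.
  m = 111 → c = 1010110, weight = 4.
Tally weights:
  weight 0: 1 codewords.
  weight 1: 1 codewords.
  weight 2: 1 codewords.
  weight 3: 3 codewords.
  weight 4: 2 codewords.
Minimum distance d = smallest w > 0 with A_w > 0 = 1.
Sanity: Σ A_w = 8 = 2^3 = 8 ✓.


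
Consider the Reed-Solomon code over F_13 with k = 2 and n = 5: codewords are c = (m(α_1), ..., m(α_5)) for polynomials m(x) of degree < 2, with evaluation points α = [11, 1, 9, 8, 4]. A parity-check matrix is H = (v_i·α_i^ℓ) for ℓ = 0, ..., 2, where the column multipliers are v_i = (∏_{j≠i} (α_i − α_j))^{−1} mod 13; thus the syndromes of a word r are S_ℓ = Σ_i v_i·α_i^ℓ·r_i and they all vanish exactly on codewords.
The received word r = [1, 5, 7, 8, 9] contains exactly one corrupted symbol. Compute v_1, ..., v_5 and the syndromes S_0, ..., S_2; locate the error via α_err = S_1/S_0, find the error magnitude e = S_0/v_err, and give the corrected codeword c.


S = (4, 6, 9), error at position 4, error magnitude e = 11, c = [1, 5, 7, 10, 9].

Step 1: column multipliers v_i = (∏_{j≠i}(α_i − α_j))^{−1} mod 13.
  i = 1 (α = 11): (11−1)(11−9)(11−8)(11−4) = 10·2·3·7 = 420 ≡ 4, so v_1 = 4^{−1} = 10 (mod 13).
  i = 2 (α = 1): (1−11)(1−9)(1−8)(1−4) = (−10)·(−8)·(−7)·(−3) = 1680 ≡ 3, so v_2 = 3^{−1} = 9 (mod 13).
  i = 3 (α = 9): (9−11)(9−1)(9−8)(9−4) = (−2)·8·1·5 = −80 ≡ 11, so v_3 = 11^{−1} = 6 (mod 13).
  i = 4 (α = 8): (8−11)(8−1)(8−9)(8−4) = (−3)·7·(−1)·4 = 84 ≡ 6, so v_4 = 6^{−1} = 11 (mod 13).
  i = 5 (α = 4): (4−11)(4−1)(4−9)(4−8) = (−7)·3·(−5)·(−4) = −420 ≡ 9, so v_5 = 9^{−1} = 3 (mod 13).
  v = [10, 9, 6, 11, 3].
Step 2: syndromes of r = [1, 5, 7, 8, 9] (all sums mod 13).
  S_0 = Σ v_i r_i = 10·1 + 9·5 + 6·7 + 11·8 + 3·9 = 212 ≡ 4.
  S_1 = Σ v_i α_i r_i = 10·11·1 + 9·1·5 + 6·9·7 + 11·8·8 + 3·4·9 = 1345 ≡ 6.
  α_i^2 mod 13 = [4, 1, 3, 12, 3].
  S_2 = Σ v_i α_i^2 r_i = 10·4·1 + 9·1·5 + 6·3·7 + 11·12·8 + 3·3·9 = 1348 ≡ 9.
  S = (4, 6, 9) ≠ 0, so r is not a codeword (an error is present).
Step 3: locate the error. For a single error e at position i, S_ℓ = v_i·e·α_i^ℓ, so α_err = S_1/S_0.
  S_0^{−1} = 4^{−1} = 10 (mod 13), so α_err = 6·10 = 60 ≡ 8 = α_4. Error position i = 4.
  Consistency check: S_2/S_1 = 9·11 = 99 ≡ 8 = α_err ✓ (single-error assumption holds).
Step 4: error magnitude e = S_0/v_4 = S_0·∏_{j≠4}(α_4 − α_j) = 4·6 = 24 ≡ 11 (mod 13).
Step 5: correct position 4: c_4 = r_4 − e = 8 − 11 ≡ 10 (mod 13). Hence c = [1, 5, 7, 10, 9].
  Check: interpolating c through the α_i gives m(x) = 8 + 10·x (degree < 2) with m(α_i) = c_i for every i, so c is indeed a codeword.


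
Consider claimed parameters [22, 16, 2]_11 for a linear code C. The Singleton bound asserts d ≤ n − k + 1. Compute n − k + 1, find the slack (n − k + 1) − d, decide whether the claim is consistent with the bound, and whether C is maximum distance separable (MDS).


Singleton RHS = n − k + 1 = 7, slack = 5, bound satisfied, not MDS.

Singleton bound: d ≤ n − k + 1.
Here n = 22, k = 16, so n − k + 1 = 7.
Given d = 2, check d ≤ 7: YES.
Slack = (n − k + 1) − d = 5.
The code is NOT MDS (slack = 5 > 0).
Description: the claimed parameters are [22, 16, 2]_11; such a code would be non-MDS.


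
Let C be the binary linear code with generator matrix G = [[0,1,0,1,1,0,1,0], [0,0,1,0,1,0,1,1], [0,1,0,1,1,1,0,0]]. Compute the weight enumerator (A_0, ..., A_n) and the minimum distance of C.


Weight distribution: A_0 = 1, A_2 = 1, A_4 = 5, A_6 = 1. Minimum distance d = 2.

Enumerate all 2^3 = 8 messages m ∈ F_2^3.
For each, compute codeword c = mG in F_2^8, then tally its weight.
  m = 000 → c = 00000000, weight = 0.
  m = 100 → c = 01011010, weight = 4.
  m = 010 → c = 00101011, weight = 4.
  m = 110 → c = 01110001, weight = 4.
  m = 001 → c = 01011100, weight = 4.
  m = 101 → c = 00000110, weight = 2.
  m = 011 → c = 01110111, weight = 6.
  m = 111 → c = 00101101, weight = 4.
Tally weights:
  weight 0: 1 codewords.
  weight 2: 1 codewords.
  weight 4: 5 codewords.
  weight 6: 1 codewords.
Minimum distance d = smallest w > 0 with A_w > 0 = 2.
Sanity: Σ A_w = 8 = 2^3 = 8 ✓.


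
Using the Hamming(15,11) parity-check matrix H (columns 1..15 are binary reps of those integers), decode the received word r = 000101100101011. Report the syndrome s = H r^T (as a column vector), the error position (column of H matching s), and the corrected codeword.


s = (0, 0, 1, 0)^T, error position = 2, corrected codeword c = 010101100101011

Compute s = H r^T mod 2 one row at a time:
  s_1 = 0 + 0 + 1 + 0 + 1 + 0 + 1 + 1 = 4 ≡ 0 (mod 2).
  s_2 = 1 + 0 + 1 + 1 + 1 + 0 + 1 + 1 = 6 ≡ 0 (mod 2).
  s_3 = 0 + 0 + 1 + 1 + 1 + 0 + 1 + 1 = 5 ≡ 1 (mod 2).
  s_4 = 0 + 0 + 0 + 1 + 0 + 0 + 0 + 1 = 2 ≡ 0 (mod 2).
s = (0, 0, 1, 0)^T — this equals column 2 of H (binary 0010), so error is at position 2.
Correct: flip bit 2 of r = 000101100101011 to get c = 010101100101011.


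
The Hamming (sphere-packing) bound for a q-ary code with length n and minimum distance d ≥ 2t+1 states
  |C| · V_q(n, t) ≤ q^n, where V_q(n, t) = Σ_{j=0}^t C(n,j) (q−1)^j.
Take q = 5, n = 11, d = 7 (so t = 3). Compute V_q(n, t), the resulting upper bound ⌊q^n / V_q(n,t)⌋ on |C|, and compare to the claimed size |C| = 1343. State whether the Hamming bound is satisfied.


V_q(n, t) = 11485, q^n = 48828125, Hamming bound = 4251, |C| = 1343 ≤ bound (satisfied).

Step 1: Compute V_q(n, t) = Σ_{j=0}^3 C(n, j) (q−1)^j.
  j = 0: C(11,0)·(4)^0 = 1·1 = 1.
  j = 1: C(11,1)·(4)^1 = 11·4 = 44.
  j = 2: C(11,2)·(4)^2 = 55·16 = 880.
  j = 3: C(11,3)·(4)^3 = 165·64 = 10560.
  V_q(n, t) = 1 + 44 + 880 + 10560 = 11485.
Step 2: q^n = 5^11 = 48828125.
Step 3: Hamming bound ⌊q^n / V_q(n,t)⌋ = ⌊48828125/11485⌋ = 4251.
Step 4: Compare |C| = 1343 to 4251: satisfied.
The claimed |C| lies below the Hamming bound.


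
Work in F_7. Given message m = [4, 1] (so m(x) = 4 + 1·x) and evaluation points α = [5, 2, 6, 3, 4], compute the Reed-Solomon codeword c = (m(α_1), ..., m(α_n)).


c = [2, 6, 3, 0, 1]

Message polynomial: m(x) = 4 + 1·x (mod 7).
For each evaluation point α_i, compute m(α_i) mod 7:
  α_1 = 5: Horner steps 1 → 2, so m(5) = 2.
  α_2 = 2: Horner steps 1 → 6, so m(2) = 6.
  α_3 = 6: Horner steps 1 → 3, so m(6) = 3.
  α_4 = 3: Horner steps 1 → 0, so m(3) = 0.
  α_5 = 4: Horner steps 1 → 1, so m(4) = 1.
Codeword c = [2, 6, 3, 0, 1] ∈ F_7^5.


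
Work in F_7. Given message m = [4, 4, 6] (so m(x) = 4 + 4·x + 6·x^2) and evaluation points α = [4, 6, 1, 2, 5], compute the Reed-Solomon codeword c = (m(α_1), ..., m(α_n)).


c = [4, 6, 0, 1, 6]

Message polynomial: m(x) = 4 + 4·x + 6·x^2 (mod 7).
For each evaluation point α_i, compute m(α_i) mod 7:
  α_1 = 4: Horner steps 6 → 0 → 4, so m(4) = 4.
  α_2 = 6: Horner steps 6 → 5 → 6, so m(6) = 6.
  α_3 = 1: Horner steps 6 → 3 → 0, so m(1) = 0.
  α_4 = 2: Horner steps 6 → 2 → 1, so m(2) = 1.
  α_5 = 5: Horner steps 6 → 6 → 6, so m(5) = 6.
Codeword c = [4, 6, 0, 1, 6] ∈ F_7^5.


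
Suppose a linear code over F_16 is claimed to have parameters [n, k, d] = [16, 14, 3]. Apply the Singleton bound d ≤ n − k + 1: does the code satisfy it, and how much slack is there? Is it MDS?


Singleton RHS = n − k + 1 = 3, slack = 0, bound satisfied, MDS.

Singleton bound: d ≤ n − k + 1.
Here n = 16, k = 14, so n − k + 1 = 3.
Given d = 3, check d ≤ 3: YES.
Slack = (n − k + 1) − d = 0.
The code is MDS (slack = 0).
Description: the claimed parameters are [16, 14, 3]_16; such a code would be MDS (meets Singleton bound).


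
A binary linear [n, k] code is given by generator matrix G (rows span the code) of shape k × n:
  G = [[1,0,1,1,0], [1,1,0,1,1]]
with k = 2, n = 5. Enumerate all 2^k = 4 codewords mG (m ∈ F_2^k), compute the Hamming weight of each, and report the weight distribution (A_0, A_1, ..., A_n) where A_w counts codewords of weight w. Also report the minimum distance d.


Weight distribution: A_0 = 1, A_3 = 2, A_4 = 1. Minimum distance d = 3.

Enumerate all 2^2 = 4 messages m ∈ F_2^2.
For each, compute codeword c = mG in F_2^5, then tally its weight.
  m = 00 → c = 00000, weight = 0.
  m = 10 → c = 10110, weight = 3.
  m = 01 → c = 11011, weight = 4.
  m = 11 → c = 01101, weight = 3.
Tally weights:
  weight 0: 1 codewords.
  weight 3: 2 codewords.
  weight 4: 1 codewords.
Minimum distance d = smallest w > 0 with A_w > 0 = 3.
Sanity: Σ A_w = 4 = 2^2 = 4 ✓.


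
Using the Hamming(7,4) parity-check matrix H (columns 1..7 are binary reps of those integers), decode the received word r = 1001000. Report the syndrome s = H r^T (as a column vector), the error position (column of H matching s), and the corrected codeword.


s = (1, 0, 1)^T, error position = 5, corrected codeword c = 1001100

Compute s = H r^T mod 2 one row at a time:
  s_1 = 1 + 0 + 0 + 0 = 1 ≡ 1 (mod 2).
  s_2 = 0 + 0 + 0 + 0 = 0 ≡ 0 (mod 2).
  s_3 = 1 + 0 + 0 + 0 = 1 ≡ 1 (mod 2).
s = (1, 0, 1)^T — this equals column 5 of H (binary 101), so error is at position 5.
Correct: flip bit 5 of r = 1001000 to get c = 1001100.


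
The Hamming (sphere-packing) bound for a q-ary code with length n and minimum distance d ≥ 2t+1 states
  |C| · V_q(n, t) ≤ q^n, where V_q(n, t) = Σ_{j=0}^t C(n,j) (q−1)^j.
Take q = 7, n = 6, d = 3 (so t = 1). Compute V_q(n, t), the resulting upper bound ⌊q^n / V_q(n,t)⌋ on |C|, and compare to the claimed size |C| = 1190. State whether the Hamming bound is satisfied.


V_q(n, t) = 37, q^n = 117649, Hamming bound = 3179, |C| = 1190 ≤ bound (satisfied).

Step 1: Compute V_q(n, t) = Σ_{j=0}^1 C(n, j) (q−1)^j.
  j = 0: C(6,0)·(6)^0 = 1·1 = 1.
  j = 1: C(6,1)·(6)^1 = 6·6 = 36.
  V_q(n, t) = 1 + 36 = 37.
Step 2: q^n = 7^6 = 117649.
Step 3: Hamming bound ⌊q^n / V_q(n,t)⌋ = ⌊117649/37⌋ = 3179.
Step 4: Compare |C| = 1190 to 3179: satisfied.
The claimed |C| lies below the Hamming bound.


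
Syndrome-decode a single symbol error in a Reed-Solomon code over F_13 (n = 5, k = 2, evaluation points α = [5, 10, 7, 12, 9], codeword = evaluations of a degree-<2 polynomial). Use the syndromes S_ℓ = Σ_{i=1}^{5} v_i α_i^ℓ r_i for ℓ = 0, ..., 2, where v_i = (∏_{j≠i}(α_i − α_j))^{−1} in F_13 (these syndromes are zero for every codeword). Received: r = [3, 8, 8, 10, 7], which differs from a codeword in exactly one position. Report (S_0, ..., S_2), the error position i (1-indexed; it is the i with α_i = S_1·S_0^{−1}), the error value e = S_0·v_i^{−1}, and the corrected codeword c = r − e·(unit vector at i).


S = (11, 12, 6), error at position 3, error magnitude e = 3, c = [3, 8, 5, 10, 7].

Step 1: column multipliers v_i = (∏_{j≠i}(α_i − α_j))^{−1} mod 13.
  i = 1 (α = 5): (5−10)(5−7)(5−12)(5−9) = (−5)·(−2)·(−7)·(−4) = 280 ≡ 7, so v_1 = 7^{−1} = 2 (mod 13).
  i = 2 (α = 10): (10−5)(10−7)(10−12)(10−9) = 5·3·(−2)·1 = −30 ≡ 9, so v_2 = 9^{−1} = 3 (mod 13).
  i = 3 (α = 7): (7−5)(7−10)(7−12)(7−9) = 2·(−3)·(−5)·(−2) = −60 ≡ 5, so v_3 = 5^{−1} = 8 (mod 13).
  i = 4 (α = 12): (12−5)(12−10)(12−7)(12−9) = 7·2·5·3 = 210 ≡ 2, so v_4 = 2^{−1} = 7 (mod 13).
  i = 5 (α = 9): (9−5)(9−10)(9−7)(9−12) = 4·(−1)·2·(−3) = 24 ≡ 11, so v_5 = 11^{−1} = 6 (mod 13).
  v = [2, 3, 8, 7, 6].
Step 2: syndromes of r = [3, 8, 8, 10, 7] (all sums mod 13).
  S_0 = Σ v_i r_i = 2·3 + 3·8 + 8·8 + 7·10 + 6·7 = 206 ≡ 11.
  S_1 = Σ v_i α_i r_i = 2·5·3 + 3·10·8 + 8·7·8 + 7·12·10 + 6·9·7 = 1936 ≡ 12.
  α_i^2 mod 13 = [12, 9, 10, 1, 3].
  S_2 = Σ v_i α_i^2 r_i = 2·12·3 + 3·9·8 + 8·10·8 + 7·1·10 + 6·3·7 = 1124 ≡ 6.
  S = (11, 12, 6) ≠ 0, so r is not a codeword (an error is present).
Step 3: locate the error. For a single error e at position i, S_ℓ = v_i·e·α_i^ℓ, so α_err = S_1/S_0.
  S_0^{−1} = 11^{−1} = 6 (mod 13), so α_err = 12·6 = 72 ≡ 7 = α_3. Error position i = 3.
  Consistency check: S_2/S_1 = 6·12 = 72 ≡ 7 = α_err ✓ (single-error assumption holds).
Step 4: error magnitude e = S_0/v_3 = S_0·∏_{j≠3}(α_3 − α_j) = 11·5 = 55 ≡ 3 (mod 13).
Step 5: correct position 3: c_3 = r_3 − e = 8 − 3 ≡ 5 (mod 13). Hence c = [3, 8, 5, 10, 7].
  Check: interpolating c through the α_i gives m(x) = 11 + 1·x (degree < 2) with m(α_i) = c_i for every i, so c is indeed a codeword.


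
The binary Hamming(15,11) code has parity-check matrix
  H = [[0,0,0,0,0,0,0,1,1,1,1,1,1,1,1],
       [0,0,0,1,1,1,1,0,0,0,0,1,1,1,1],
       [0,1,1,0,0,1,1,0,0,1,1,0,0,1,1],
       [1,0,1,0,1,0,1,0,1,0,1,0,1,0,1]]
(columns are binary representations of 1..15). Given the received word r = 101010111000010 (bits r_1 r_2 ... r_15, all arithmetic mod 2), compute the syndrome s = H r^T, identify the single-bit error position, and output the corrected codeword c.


s = (1, 1, 1, 1)^T, error position = 15, corrected codeword c = 101010111000011

Compute s = H r^T mod 2 one row at a time:
  s_1 = 1 + 1 + 0 + 0 + 0 + 0 + 1 + 0 = 3 ≡ 1 (mod 2).
  s_2 = 0 + 1 + 0 + 1 + 0 + 0 + 1 + 0 = 3 ≡ 1 (mod 2).
  s_3 = 0 + 1 + 0 + 1 + 0 + 0 + 1 + 0 = 3 ≡ 1 (mod 2).
  s_4 = 1 + 1 + 1 + 1 + 1 + 0 + 0 + 0 = 5 ≡ 1 (mod 2).
s = (1, 1, 1, 1)^T — this equals column 15 of H (binary 1111), so error is at position 15.
Correct: flip bit 15 of r = 101010111000010 to get c = 101010111000011.


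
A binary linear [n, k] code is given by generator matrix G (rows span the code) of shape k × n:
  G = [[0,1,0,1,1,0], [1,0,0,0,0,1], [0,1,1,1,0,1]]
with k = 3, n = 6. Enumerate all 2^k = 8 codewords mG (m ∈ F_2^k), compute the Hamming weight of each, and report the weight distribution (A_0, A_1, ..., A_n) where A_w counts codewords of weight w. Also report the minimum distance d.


Weight distribution: A_0 = 1, A_2 = 1, A_3 = 3, A_4 = 2, A_5 = 1. Minimum distance d = 2.

Enumerate all 2^3 = 8 messages m ∈ F_2^3.
For each, compute codeword c = mG in F_2^6, then tally its weight.
  m = 000 → c = 000000, weight = 0.
  m = 100 → c = 010110, weight = 3.
  m = 010 → c = 100001, weight = 2.
  m = 110 → c = 110111, weight = 5.
  m = 001 → c = 011101, weight = 4.
  m = 101 → c = 001011, weight = 3.
  m = 011 → c = 111100, weight = 4.
  m = 111 → c = 101010, weight = 3.
Tally weights:
  weight 0: 1 codewords.
  weight 2: 1 codewords.
  weight 3: 3 codewords.
  weight 4: 2 codewords.
  weight 5: 1 codewords.
Minimum distance d = smallest w > 0 with A_w > 0 = 2.
Sanity: Σ A_w = 8 = 2^3 = 8 ✓.


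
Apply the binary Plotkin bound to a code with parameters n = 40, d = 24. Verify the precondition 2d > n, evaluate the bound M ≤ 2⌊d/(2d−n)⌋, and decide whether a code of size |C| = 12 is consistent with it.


Plotkin bound M ≤ 6; given |C| = 12 > bound (violated).

Check applicability: 2d = 48, n = 40.
2d − n = 8 > 0, so Plotkin applies.
Compute d/(2d−n) = 24/8 ≈ 3.0000.
⌊d/(2d−n)⌋ = 3.
Plotkin bound: M ≤ 2·3 = 6.
Given |C| = 12, check: VIOLATED.
This |C| is above the Plotkin bound, so no binary code with n = 40, d = 24 and 12 codewords exists.


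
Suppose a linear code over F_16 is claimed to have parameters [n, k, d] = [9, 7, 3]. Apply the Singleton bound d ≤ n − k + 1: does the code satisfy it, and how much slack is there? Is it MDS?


Singleton RHS = n − k + 1 = 3, slack = 0, bound satisfied, MDS.

Singleton bound: d ≤ n − k + 1.
Here n = 9, k = 7, so n − k + 1 = 3.
Given d = 3, check d ≤ 3: YES.
Slack = (n − k + 1) − d = 0.
The code is MDS (slack = 0).
Description: the claimed parameters are [9, 7, 3]_16; such a code would be MDS (meets Singleton bound).


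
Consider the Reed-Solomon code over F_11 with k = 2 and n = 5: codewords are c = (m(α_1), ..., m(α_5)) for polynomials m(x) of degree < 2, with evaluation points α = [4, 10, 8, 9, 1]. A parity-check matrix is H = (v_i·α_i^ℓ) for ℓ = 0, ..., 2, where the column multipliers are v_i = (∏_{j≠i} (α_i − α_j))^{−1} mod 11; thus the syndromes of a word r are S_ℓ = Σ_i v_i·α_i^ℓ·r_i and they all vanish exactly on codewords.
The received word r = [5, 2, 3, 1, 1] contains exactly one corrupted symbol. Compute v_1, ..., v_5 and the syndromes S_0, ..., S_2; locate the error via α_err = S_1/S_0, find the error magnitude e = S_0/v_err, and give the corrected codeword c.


S = (1, 9, 4), error at position 4, error magnitude e = 4, c = [5, 2, 3, 8, 1].

Step 1: column multipliers v_i = (∏_{j≠i}(α_i − α_j))^{−1} mod 11.
  i = 1 (α = 4): (4−10)(4−8)(4−9)(4−1) = (−6)·(−4)·(−5)·3 = −360 ≡ 3, so v_1 = 3^{−1} = 4 (mod 11).
  i = 2 (α = 10): (10−4)(10−8)(10−9)(10−1) = 6·2·1·9 = 108 ≡ 9, so v_2 = 9^{−1} = 5 (mod 11).
  i = 3 (α = 8): (8−4)(8−10)(8−9)(8−1) = 4·(−2)·(−1)·7 = 56 ≡ 1, so v_3 = 1^{−1} = 1 (mod 11).
  i = 4 (α = 9): (9−4)(9−10)(9−8)(9−1) = 5·(−1)·1·8 = −40 ≡ 4, so v_4 = 4^{−1} = 3 (mod 11).
  i = 5 (α = 1): (1−4)(1−10)(1−8)(1−9) = (−3)·(−9)·(−7)·(−8) = 1512 ≡ 5, so v_5 = 5^{−1} = 9 (mod 11).
  v = [4, 5, 1, 3, 9].
Step 2: syndromes of r = [5, 2, 3, 1, 1] (all sums mod 11).
  S_0 = Σ v_i r_i = 4·5 + 5·2 + 1·3 + 3·1 + 9·1 = 45 ≡ 1.
  S_1 = Σ v_i α_i r_i = 4·4·5 + 5·10·2 + 1·8·3 + 3·9·1 + 9·1·1 = 240 ≡ 9.
  α_i^2 mod 11 = [5, 1, 9, 4, 1].
  S_2 = Σ v_i α_i^2 r_i = 4·5·5 + 5·1·2 + 1·9·3 + 3·4·1 + 9·1·1 = 158 ≡ 4.
  S = (1, 9, 4) ≠ 0, so r is not a codeword (an error is present).
Step 3: locate the error. For a single error e at position i, S_ℓ = v_i·e·α_i^ℓ, so α_err = S_1/S_0.
  S_0^{−1} = 1^{−1} = 1 (mod 11), so α_err = 9·1 = 9 ≡ 9 = α_4. Error position i = 4.
  Consistency check: S_2/S_1 = 4·5 = 20 ≡ 9 = α_err ✓ (single-error assumption holds).
Step 4: error magnitude e = S_0/v_4 = S_0·∏_{j≠4}(α_4 − α_j) = 1·4 = 4 ≡ 4 (mod 11).
Step 5: correct position 4: c_4 = r_4 − e = 1 − 4 ≡ 8 (mod 11). Hence c = [5, 2, 3, 8, 1].
  Check: interpolating c through the α_i gives m(x) = 7 + 5·x (degree < 2) with m(α_i) = c_i for every i, so c is indeed a codeword.


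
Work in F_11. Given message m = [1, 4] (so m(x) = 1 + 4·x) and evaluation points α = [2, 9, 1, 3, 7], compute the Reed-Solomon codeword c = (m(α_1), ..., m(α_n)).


c = [9, 4, 5, 2, 7]

Message polynomial: m(x) = 1 + 4·x (mod 11).
For each evaluation point α_i, compute m(α_i) mod 11:
  α_1 = 2: Horner steps 4 → 9, so m(2) = 9.
  α_2 = 9: Horner steps 4 → 4, so m(9) = 4.
  α_3 = 1: Horner steps 4 → 5, so m(1) = 5.
  α_4 = 3: Horner steps 4 → 2, so m(3) = 2.
  α_5 = 7: Horner steps 4 → 7, so m(7) = 7.
Codeword c = [9, 4, 5, 2, 7] ∈ F_11^5.


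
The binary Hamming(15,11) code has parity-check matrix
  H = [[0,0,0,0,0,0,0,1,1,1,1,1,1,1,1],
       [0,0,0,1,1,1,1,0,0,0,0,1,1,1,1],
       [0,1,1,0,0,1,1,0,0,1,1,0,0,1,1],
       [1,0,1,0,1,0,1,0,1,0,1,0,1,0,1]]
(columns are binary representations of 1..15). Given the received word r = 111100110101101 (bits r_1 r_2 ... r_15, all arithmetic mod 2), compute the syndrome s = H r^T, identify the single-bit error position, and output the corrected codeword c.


s = (1, 1, 1, 1)^T, error position = 15, corrected codeword c = 111100110101100

Compute s = H r^T mod 2 one row at a time:
  s_1 = 1 + 0 + 1 + 0 + 1 + 1 + 0 + 1 = 5 ≡ 1 (mod 2).
  s_2 = 1 + 0 + 0 + 1 + 1 + 1 + 0 + 1 = 5 ≡ 1 (mod 2).
  s_3 = 1 + 1 + 0 + 1 + 1 + 0 + 0 + 1 = 5 ≡ 1 (mod 2).
  s_4 = 1 + 1 + 0 + 1 + 0 + 0 + 1 + 1 = 5 ≡ 1 (mod 2).
s = (1, 1, 1, 1)^T — this equals column 15 of H (binary 1111), so error is at position 15.
Correct: flip bit 15 of r = 111100110101101 to get c = 111100110101100.


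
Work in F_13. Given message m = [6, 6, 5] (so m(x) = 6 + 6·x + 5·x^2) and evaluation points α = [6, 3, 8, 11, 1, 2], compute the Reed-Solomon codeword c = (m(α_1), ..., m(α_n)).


c = [1, 4, 10, 1, 4, 12]

Message polynomial: m(x) = 6 + 6·x + 5·x^2 (mod 13).
For each evaluation point α_i, compute m(α_i) mod 13:
  α_1 = 6: Horner steps 5 → 10 → 1, so m(6) = 1.
  α_2 = 3: Horner steps 5 → 8 → 4, so m(3) = 4.
  α_3 = 8: Horner steps 5 → 7 → 10, so m(8) = 10.
  α_4 = 11: Horner steps 5 → 9 → 1, so m(11) = 1.
  α_5 = 1: Horner steps 5 → 11 → 4, so m(1) = 4.
  α_6 = 2: Horner steps 5 → 3 → 12, so m(2) = 12.
Codeword c = [1, 4, 10, 1, 4, 12] ∈ F_13^6.


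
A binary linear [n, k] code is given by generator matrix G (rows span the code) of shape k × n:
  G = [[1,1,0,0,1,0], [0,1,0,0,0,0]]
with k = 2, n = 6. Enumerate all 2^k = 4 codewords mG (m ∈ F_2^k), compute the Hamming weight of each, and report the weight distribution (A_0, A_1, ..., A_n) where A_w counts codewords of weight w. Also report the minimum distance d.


Weight distribution: A_0 = 1, A_1 = 1, A_2 = 1, A_3 = 1. Minimum distance d = 1.

Enumerate all 2^2 = 4 messages m ∈ F_2^2.
For each, compute codeword c = mG in F_2^6, then tally its weight.
  m = 00 → c = 000000, weight = 0.
  m = 10 → c = 110010, weight = 3.
  m = 01 → c = 010000, weight = 1.
  m = 11 → c = 100010, weight = 2.
Tally weights:
  weight 0: 1 codewords.
  weight 1: 1 codewords.
  weight 2: 1 codewords.
  weight 3: 1 codewords.
Minimum distance d = smallest w > 0 with A_w > 0 = 1.
Sanity: Σ A_w = 4 = 2^2 = 4 ✓.


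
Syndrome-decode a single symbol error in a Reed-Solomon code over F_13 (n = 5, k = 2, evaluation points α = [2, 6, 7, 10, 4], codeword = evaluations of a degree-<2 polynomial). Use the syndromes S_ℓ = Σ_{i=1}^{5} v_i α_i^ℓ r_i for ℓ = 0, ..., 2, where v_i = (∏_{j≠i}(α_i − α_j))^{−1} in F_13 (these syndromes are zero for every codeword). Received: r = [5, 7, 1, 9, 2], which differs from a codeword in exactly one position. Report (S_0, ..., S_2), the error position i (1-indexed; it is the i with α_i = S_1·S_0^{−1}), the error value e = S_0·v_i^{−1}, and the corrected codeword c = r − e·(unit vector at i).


S = (8, 6, 11), error at position 5, error magnitude e = 9, c = [5, 7, 1, 9, 6].

Step 1: column multipliers v_i = (∏_{j≠i}(α_i − α_j))^{−1} mod 13.
  i = 1 (α = 2): (2−6)(2−7)(2−10)(2−4) = (−4)·(−5)·(−8)·(−2) = 320 ≡ 8, so v_1 = 8^{−1} = 5 (mod 13).
  i = 2 (α = 6): (6−2)(6−7)(6−10)(6−4) = 4·(−1)·(−4)·2 = 32 ≡ 6, so v_2 = 6^{−1} = 11 (mod 13).
  i = 3 (α = 7): (7−2)(7−6)(7−10)(7−4) = 5·1·(−3)·3 = −45 ≡ 7, so v_3 = 7^{−1} = 2 (mod 13).
  i = 4 (α = 10): (10−2)(10−6)(10−7)(10−4) = 8·4·3·6 = 576 ≡ 4, so v_4 = 4^{−1} = 10 (mod 13).
  i = 5 (α = 4): (4−2)(4−6)(4−7)(4−10) = 2·(−2)·(−3)·(−6) = −72 ≡ 6, so v_5 = 6^{−1} = 11 (mod 13).
  v = [5, 11, 2, 10, 11].
Step 2: syndromes of r = [5, 7, 1, 9, 2] (all sums mod 13).
  S_0 = Σ v_i r_i = 5·5 + 11·7 + 2·1 + 10·9 + 11·2 = 216 ≡ 8.
  S_1 = Σ v_i α_i r_i = 5·2·5 + 11·6·7 + 2·7·1 + 10·10·9 + 11·4·2 = 1514 ≡ 6.
  α_i^2 mod 13 = [4, 10, 10, 9, 3].
  S_2 = Σ v_i α_i^2 r_i = 5·4·5 + 11·10·7 + 2·10·1 + 10·9·9 + 11·3·2 = 1766 ≡ 11.
  S = (8, 6, 11) ≠ 0, so r is not a codeword (an error is present).
Step 3: locate the error. For a single error e at position i, S_ℓ = v_i·e·α_i^ℓ, so α_err = S_1/S_0.
  S_0^{−1} = 8^{−1} = 5 (mod 13), so α_err = 6·5 = 30 ≡ 4 = α_5. Error position i = 5.
  Consistency check: S_2/S_1 = 11·11 = 121 ≡ 4 = α_err ✓ (single-error assumption holds).
Step 4: error magnitude e = S_0/v_5 = S_0·∏_{j≠5}(α_5 − α_j) = 8·6 = 48 ≡ 9 (mod 13).
Step 5: correct position 5: c_5 = r_5 − e = 2 − 9 ≡ 6 (mod 13). Hence c = [5, 7, 1, 9, 6].
  Check: interpolating c through the α_i gives m(x) = 4 + 7·x (degree < 2) with m(α_i) = c_i for every i, so c is indeed a codeword.


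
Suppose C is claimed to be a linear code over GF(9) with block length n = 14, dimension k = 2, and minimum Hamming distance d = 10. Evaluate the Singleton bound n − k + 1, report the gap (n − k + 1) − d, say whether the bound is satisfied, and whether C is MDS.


Singleton RHS = n − k + 1 = 13, slack = 3, bound satisfied, not MDS.

Singleton bound: d ≤ n − k + 1.
Here n = 14, k = 2, so n − k + 1 = 13.
Given d = 10, check d ≤ 13: YES.
Slack = (n − k + 1) − d = 3.
The code is NOT MDS (slack = 3 > 0).
Description: the claimed parameters are [14, 2, 10]_9; such a code would be non-MDS.


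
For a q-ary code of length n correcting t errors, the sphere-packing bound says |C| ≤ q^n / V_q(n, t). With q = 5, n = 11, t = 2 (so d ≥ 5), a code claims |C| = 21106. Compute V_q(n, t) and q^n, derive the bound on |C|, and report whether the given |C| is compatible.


V_q(n, t) = 925, q^n = 48828125, Hamming bound = 52787, |C| = 21106 ≤ bound (satisfied).

Step 1: Compute V_q(n, t) = Σ_{j=0}^2 C(n, j) (q−1)^j.
  j = 0: C(11,0)·(4)^0 = 1·1 = 1.
  j = 1: C(11,1)·(4)^1 = 11·4 = 44.
  j = 2: C(11,2)·(4)^2 = 55·16 = 880.
  V_q(n, t) = 1 + 44 + 880 = 925.
Step 2: q^n = 5^11 = 48828125.
Step 3: Hamming bound ⌊q^n / V_q(n,t)⌋ = ⌊48828125/925⌋ = 52787.
Step 4: Compare |C| = 21106 to 52787: satisfied.
The claimed |C| lies below the Hamming bound.


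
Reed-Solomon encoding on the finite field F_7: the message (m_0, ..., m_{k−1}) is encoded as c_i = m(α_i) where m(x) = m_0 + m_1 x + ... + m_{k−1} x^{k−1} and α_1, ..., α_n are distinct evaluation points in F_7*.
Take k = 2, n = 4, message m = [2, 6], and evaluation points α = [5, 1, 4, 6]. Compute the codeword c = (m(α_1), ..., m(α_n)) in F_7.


c = [4, 1, 5, 3]

Message polynomial: m(x) = 2 + 6·x (mod 7).
For each evaluation point α_i, compute m(α_i) mod 7:
  α_1 = 5: Horner steps 6 → 4, so m(5) = 4.
  α_2 = 1: Horner steps 6 → 1, so m(1) = 1.
  α_3 = 4: Horner steps 6 → 5, so m(4) = 5.
  α_4 = 6: Horner steps 6 → 3, so m(6) = 3.
Codeword c = [4, 1, 5, 3] ∈ F_7^4.


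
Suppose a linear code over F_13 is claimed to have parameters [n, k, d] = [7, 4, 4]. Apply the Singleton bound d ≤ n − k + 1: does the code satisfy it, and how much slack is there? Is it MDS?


Singleton RHS = n − k + 1 = 4, slack = 0, bound satisfied, MDS.

Singleton bound: d ≤ n − k + 1.
Here n = 7, k = 4, so n − k + 1 = 4.
Given d = 4, check d ≤ 4: YES.
Slack = (n − k + 1) − d = 0.
The code is MDS (slack = 0).
Description: the claimed parameters are [7, 4, 4]_13; such a code would be MDS (meets Singleton bound).


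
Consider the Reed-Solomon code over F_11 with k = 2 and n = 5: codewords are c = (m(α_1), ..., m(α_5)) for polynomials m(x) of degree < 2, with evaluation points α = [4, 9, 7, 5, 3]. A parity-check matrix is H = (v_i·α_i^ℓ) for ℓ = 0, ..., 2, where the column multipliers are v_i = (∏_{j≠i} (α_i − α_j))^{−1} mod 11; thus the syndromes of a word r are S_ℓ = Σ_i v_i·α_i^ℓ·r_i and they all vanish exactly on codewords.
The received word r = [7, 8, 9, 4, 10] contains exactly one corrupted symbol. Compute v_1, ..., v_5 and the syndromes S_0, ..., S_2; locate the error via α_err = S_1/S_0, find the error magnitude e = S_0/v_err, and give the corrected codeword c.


S = (3, 5, 1), error at position 2, error magnitude e = 5, c = [7, 3, 9, 4, 10].

Step 1: column multipliers v_i = (∏_{j≠i}(α_i − α_j))^{−1} mod 11.
  i = 1 (α = 4): (4−9)(4−7)(4−5)(4−3) = (−5)·(−3)·(−1)·1 = −15 ≡ 7, so v_1 = 7^{−1} = 8 (mod 11).
  i = 2 (α = 9): (9−4)(9−7)(9−5)(9−3) = 5·2·4·6 = 240 ≡ 9, so v_2 = 9^{−1} = 5 (mod 11).
  i = 3 (α = 7): (7−4)(7−9)(7−5)(7−3) = 3·(−2)·2·4 = −48 ≡ 7, so v_3 = 7^{−1} = 8 (mod 11).
  i = 4 (α = 5): (5−4)(5−9)(5−7)(5−3) = 1·(−4)·(−2)·2 = 16 ≡ 5, so v_4 = 5^{−1} = 9 (mod 11).
  i = 5 (α = 3): (3−4)(3−9)(3−7)(3−5) = (−1)·(−6)·(−4)·(−2) = 48 ≡ 4, so v_5 = 4^{−1} = 3 (mod 11).
  v = [8, 5, 8, 9, 3].
Step 2: syndromes of r = [7, 8, 9, 4, 10] (all sums mod 11).
  S_0 = Σ v_i r_i = 8·7 + 5·8 + 8·9 + 9·4 + 3·10 = 234 ≡ 3.
  S_1 = Σ v_i α_i r_i = 8·4·7 + 5·9·8 + 8·7·9 + 9·5·4 + 3·3·10 = 1358 ≡ 5.
  α_i^2 mod 11 = [5, 4, 5, 3, 9].
  S_2 = Σ v_i α_i^2 r_i = 8·5·7 + 5·4·8 + 8·5·9 + 9·3·4 + 3·9·10 = 1178 ≡ 1.
  S = (3, 5, 1) ≠ 0, so r is not a codeword (an error is present).
Step 3: locate the error. For a single error e at position i, S_ℓ = v_i·e·α_i^ℓ, so α_err = S_1/S_0.
  S_0^{−1} = 3^{−1} = 4 (mod 11), so α_err = 5·4 = 20 ≡ 9 = α_2. Error position i = 2.
  Consistency check: S_2/S_1 = 1·9 = 9 ≡ 9 = α_err ✓ (single-error assumption holds).
Step 4: error magnitude e = S_0/v_2 = S_0·∏_{j≠2}(α_2 − α_j) = 3·9 = 27 ≡ 5 (mod 11).
Step 5: correct position 2: c_2 = r_2 − e = 8 − 5 ≡ 3 (mod 11). Hence c = [7, 3, 9, 4, 10].
  Check: interpolating c through the α_i gives m(x) = 8 + 8·x (degree < 2) with m(α_i) = c_i for every i, so c is indeed a codeword.


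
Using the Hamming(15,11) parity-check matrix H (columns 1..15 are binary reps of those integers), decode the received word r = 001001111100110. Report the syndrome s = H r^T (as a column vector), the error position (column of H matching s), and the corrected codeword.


s = (1, 0, 1, 0)^T, error position = 10, corrected codeword c = 001001111000110

Compute s = H r^T mod 2 one row at a time:
  s_1 = 1 + 1 + 1 + 0 + 0 + 1 + 1 + 0 = 5 ≡ 1 (mod 2).
  s_2 = 0 + 0 + 1 + 1 + 0 + 1 + 1 + 0 = 4 ≡ 0 (mod 2).
  s_3 = 0 + 1 + 1 + 1 + 1 + 0 + 1 + 0 = 5 ≡ 1 (mod 2).
  s_4 = 0 + 1 + 0 + 1 + 1 + 0 + 1 + 0 = 4 ≡ 0 (mod 2).
s = (1, 0, 1, 0)^T — this equals column 10 of H (binary 1010), so error is at position 10.
Correct: flip bit 10 of r = 001001111100110 to get c = 001001111000110.


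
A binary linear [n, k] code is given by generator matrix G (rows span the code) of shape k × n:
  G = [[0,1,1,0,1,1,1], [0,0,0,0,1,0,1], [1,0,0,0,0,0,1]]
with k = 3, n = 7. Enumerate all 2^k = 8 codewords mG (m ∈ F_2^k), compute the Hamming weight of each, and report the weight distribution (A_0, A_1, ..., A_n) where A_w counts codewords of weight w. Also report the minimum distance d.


Weight distribution: A_0 = 1, A_2 = 3, A_3 = 1, A_5 = 3. Minimum distance d = 2.

Enumerate all 2^3 = 8 messages m ∈ F_2^3.
For each, compute codeword c = mG in F_2^7, then tally its weight.
  m = 000 → c = 0000000, weight = 0.
  m = 100 → c = 0110111, weight = 5.
  m = 010 → c = 0000101, weight = 2.
  m = 110 → c = 0110010, weight = 3.
  m = 001 → c = 1000001, weight = 2.
  m = 101 → c = 1110110, weight = 5.
  m = 011 → c = 1000100, weight = 2.
  m = 111 → c = 1110011, weight = 5.
Tally weights:
  weight 0: 1 codewords.
  weight 2: 3 codewords.
  weight 3: 1 codewords.
  weight 5: 3 codewords.
Minimum distance d = smallest w > 0 with A_w > 0 = 2.
Sanity: Σ A_w = 8 = 2^3 = 8 ✓.


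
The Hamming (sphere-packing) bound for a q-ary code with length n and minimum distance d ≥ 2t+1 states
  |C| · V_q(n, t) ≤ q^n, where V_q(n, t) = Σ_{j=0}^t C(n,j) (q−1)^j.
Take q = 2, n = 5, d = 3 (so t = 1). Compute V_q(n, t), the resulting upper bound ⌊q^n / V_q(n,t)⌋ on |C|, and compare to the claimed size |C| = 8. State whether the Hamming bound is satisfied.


V_q(n, t) = 6, q^n = 32, Hamming bound = 5, |C| = 8 > bound (violated).

Step 1: Compute V_q(n, t) = Σ_{j=0}^1 C(n, j) (q−1)^j.
  j = 0: C(5,0)·(1)^0 = 1·1 = 1.
  j = 1: C(5,1)·(1)^1 = 5·1 = 5.
  V_q(n, t) = 1 + 5 = 6.
Step 2: q^n = 2^5 = 32.
Step 3: Hamming bound ⌊q^n / V_q(n,t)⌋ = ⌊32/6⌋ = 5.
Step 4: Compare |C| = 8 to 5: violated.
The claimed |C| lies above the Hamming bound, so no 2-ary code of length 5 with d ≥ 3 can have 8 codewords.


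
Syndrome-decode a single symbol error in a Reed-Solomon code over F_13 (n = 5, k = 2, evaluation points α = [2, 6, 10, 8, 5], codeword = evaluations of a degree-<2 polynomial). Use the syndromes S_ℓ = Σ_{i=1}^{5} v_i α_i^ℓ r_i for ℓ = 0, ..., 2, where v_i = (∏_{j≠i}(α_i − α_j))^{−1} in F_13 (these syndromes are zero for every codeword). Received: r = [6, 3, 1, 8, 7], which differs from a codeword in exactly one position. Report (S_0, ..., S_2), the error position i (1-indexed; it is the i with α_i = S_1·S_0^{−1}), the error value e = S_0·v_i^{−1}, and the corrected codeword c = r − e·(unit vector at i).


S = (5, 11, 6), error at position 3, error magnitude e = 1, c = [6, 3, 0, 8, 7].

Step 1: column multipliers v_i = (∏_{j≠i}(α_i − α_j))^{−1} mod 13.
  i = 1 (α = 2): (2−6)(2−10)(2−8)(2−5) = (−4)·(−8)·(−6)·(−3) = 576 ≡ 4, so v_1 = 4^{−1} = 10 (mod 13).
  i = 2 (α = 6): (6−2)(6−10)(6−8)(6−5) = 4·(−4)·(−2)·1 = 32 ≡ 6, so v_2 = 6^{−1} = 11 (mod 13).
  i = 3 (α = 10): (10−2)(10−6)(10−8)(10−5) = 8·4·2·5 = 320 ≡ 8, so v_3 = 8^{−1} = 5 (mod 13).
  i = 4 (α = 8): (8−2)(8−6)(8−10)(8−5) = 6·2·(−2)·3 = −72 ≡ 6, so v_4 = 6^{−1} = 11 (mod 13).
  i = 5 (α = 5): (5−2)(5−6)(5−10)(5−8) = 3·(−1)·(−5)·(−3) = −45 ≡ 7, so v_5 = 7^{−1} = 2 (mod 13).
  v = [10, 11, 5, 11, 2].
Step 2: syndromes of r = [6, 3, 1, 8, 7] (all sums mod 13).
  S_0 = Σ v_i r_i = 10·6 + 11·3 + 5·1 + 11·8 + 2·7 = 200 ≡ 5.
  S_1 = Σ v_i α_i r_i = 10·2·6 + 11·6·3 + 5·10·1 + 11·8·8 + 2·5·7 = 1142 ≡ 11.
  α_i^2 mod 13 = [4, 10, 9, 12, 12].
  S_2 = Σ v_i α_i^2 r_i = 10·4·6 + 11·10·3 + 5·9·1 + 11·12·8 + 2·12·7 = 1839 ≡ 6.
  S = (5, 11, 6) ≠ 0, so r is not a codeword (an error is present).
Step 3: locate the error. For a single error e at position i, S_ℓ = v_i·e·α_i^ℓ, so α_err = S_1/S_0.
  S_0^{−1} = 5^{−1} = 8 (mod 13), so α_err = 11·8 = 88 ≡ 10 = α_3. Error position i = 3.
  Consistency check: S_2/S_1 = 6·6 = 36 ≡ 10 = α_err ✓ (single-error assumption holds).
Step 4: error magnitude e = S_0/v_3 = S_0·∏_{j≠3}(α_3 − α_j) = 5·8 = 40 ≡ 1 (mod 13).
Step 5: correct position 3: c_3 = r_3 − e = 1 − 1 ≡ 0 (mod 13). Hence c = [6, 3, 0, 8, 7].
  Check: interpolating c through the α_i gives m(x) = 1 + 9·x (degree < 2) with m(α_i) = c_i for every i, so c is indeed a codeword.


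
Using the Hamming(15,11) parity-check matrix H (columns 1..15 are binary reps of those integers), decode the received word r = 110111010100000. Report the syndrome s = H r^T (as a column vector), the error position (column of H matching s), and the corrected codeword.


s = (0, 1, 1, 0)^T, error position = 6, corrected codeword c = 110110010100000

Compute s = H r^T mod 2 one row at a time:
  s_1 = 1 + 0 + 1 + 0 + 0 + 0 + 0 + 0 = 2 ≡ 0 (mod 2).
  s_2 = 1 + 1 + 1 + 0 + 0 + 0 + 0 + 0 = 3 ≡ 1 (mod 2).
  s_3 = 1 + 0 + 1 + 0 + 1 + 0 + 0 + 0 = 3 ≡ 1 (mod 2).
  s_4 = 1 + 0 + 1 + 0 + 0 + 0 + 0 + 0 = 2 ≡ 0 (mod 2).
s = (0, 1, 1, 0)^T — this equals column 6 of H (binary 0110), so error is at position 6.
Correct: flip bit 6 of r = 110111010100000 to get c = 110110010100000.


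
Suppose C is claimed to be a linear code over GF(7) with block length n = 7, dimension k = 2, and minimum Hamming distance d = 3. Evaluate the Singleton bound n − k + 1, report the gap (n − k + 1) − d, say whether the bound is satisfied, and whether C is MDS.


Singleton RHS = n − k + 1 = 6, slack = 3, bound satisfied, not MDS.

Singleton bound: d ≤ n − k + 1.
Here n = 7, k = 2, so n − k + 1 = 6.
Given d = 3, check d ≤ 6: YES.
Slack = (n − k + 1) − d = 3.
The code is NOT MDS (slack = 3 > 0).
Description: the claimed parameters are [7, 2, 3]_7; such a code would be non-MDS.


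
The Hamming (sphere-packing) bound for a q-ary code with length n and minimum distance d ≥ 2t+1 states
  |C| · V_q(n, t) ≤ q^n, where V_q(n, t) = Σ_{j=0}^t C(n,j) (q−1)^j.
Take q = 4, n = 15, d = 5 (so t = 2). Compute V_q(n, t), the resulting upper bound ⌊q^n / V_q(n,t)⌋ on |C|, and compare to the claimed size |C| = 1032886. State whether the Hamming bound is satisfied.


V_q(n, t) = 991, q^n = 1073741824, Hamming bound = 1083493, |C| = 1032886 ≤ bound (satisfied).

Step 1: Compute V_q(n, t) = Σ_{j=0}^2 C(n, j) (q−1)^j.
  j = 0: C(15,0)·(3)^0 = 1·1 = 1.
  j = 1: C(15,1)·(3)^1 = 15·3 = 45.
  j = 2: C(15,2)·(3)^2 = 105·9 = 945.
  V_q(n, t) = 1 + 45 + 945 = 991.
Step 2: q^n = 4^15 = 1073741824.
Step 3: Hamming bound ⌊q^n / V_q(n,t)⌋ = ⌊1073741824/991⌋ = 1083493.
Step 4: Compare |C| = 1032886 to 1083493: satisfied.
The claimed |C| lies below the Hamming bound.


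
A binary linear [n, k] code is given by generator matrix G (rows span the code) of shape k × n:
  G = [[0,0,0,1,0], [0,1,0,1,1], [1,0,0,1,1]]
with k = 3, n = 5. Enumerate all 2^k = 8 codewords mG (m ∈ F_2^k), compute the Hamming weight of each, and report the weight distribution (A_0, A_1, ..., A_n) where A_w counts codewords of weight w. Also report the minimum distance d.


Weight distribution: A_0 = 1, A_1 = 1, A_2 = 3, A_3 = 3. Minimum distance d = 1.

Enumerate all 2^3 = 8 messages m ∈ F_2^3.
For each, compute codeword c = mG in F_2^5, then tally its weight.
  m = 000 → c = 00000, weight = 0.
  m = 100 → c = 00010, weight = 1.
  m = 010 → c = 01011, weight = 3.
  m = 110 → c = 01001, weight = 2.
  m = 001 → c = 10011, weight = 3.
  m = 101 → c = 10001, weight = 2.
  m = 011 → c = 11000, weight = 2.
  m = 111 → c = 11010, weight = 3.
Tally weights:
  weight 0: 1 codewords.
  weight 1: 1 codewords.
  weight 2: 3 codewords.
  weight 3: 3 codewords.
Minimum distance d = smallest w > 0 with A_w > 0 = 1.
Sanity: Σ A_w = 8 = 2^3 = 8 ✓.


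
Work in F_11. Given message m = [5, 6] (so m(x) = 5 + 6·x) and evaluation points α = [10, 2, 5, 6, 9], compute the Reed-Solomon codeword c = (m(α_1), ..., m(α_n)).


c = [10, 6, 2, 8, 4]

Message polynomial: m(x) = 5 + 6·x (mod 11).
For each evaluation point α_i, compute m(α_i) mod 11:
  α_1 = 10: Horner steps 6 → 10, so m(10) = 10.
  α_2 = 2: Horner steps 6 → 6, so m(2) = 6.
  α_3 = 5: Horner steps 6 → 2, so m(5) = 2.
  α_4 = 6: Horner steps 6 → 8, so m(6) = 8.
  α_5 = 9: Horner steps 6 → 4, so m(9) = 4.
Codeword c = [10, 6, 2, 8, 4] ∈ F_11^5.


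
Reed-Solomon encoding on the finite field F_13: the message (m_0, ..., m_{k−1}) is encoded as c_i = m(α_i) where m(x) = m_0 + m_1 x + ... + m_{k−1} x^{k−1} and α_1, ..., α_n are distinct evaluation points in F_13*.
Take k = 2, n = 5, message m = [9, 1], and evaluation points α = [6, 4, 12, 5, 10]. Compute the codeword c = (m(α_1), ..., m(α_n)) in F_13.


c = [2, 0, 8, 1, 6]

Message polynomial: m(x) = 9 + 1·x (mod 13).
For each evaluation point α_i, compute m(α_i) mod 13:
  α_1 = 6: Horner steps 1 → 2, so m(6) = 2.
  α_2 = 4: Horner steps 1 → 0, so m(4) = 0.
  α_3 = 12: Horner steps 1 → 8, so m(12) = 8.
  α_4 = 5: Horner steps 1 → 1, so m(5) = 1.
  α_5 = 10: Horner steps 1 → 6, so m(10) = 6.
Codeword c = [2, 0, 8, 1, 6] ∈ F_13^5.
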